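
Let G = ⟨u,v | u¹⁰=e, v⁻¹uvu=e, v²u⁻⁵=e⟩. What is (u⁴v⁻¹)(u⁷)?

Compute (u⁴v⁻¹) · (u⁷) by multiplying left to right and reducing via the relations at each step:
  (u⁴v⁻¹) · u⁷ = u²v

Answer: u²v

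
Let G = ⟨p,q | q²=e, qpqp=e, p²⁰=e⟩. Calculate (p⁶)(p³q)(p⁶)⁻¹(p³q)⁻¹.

[(p⁶), (p³q)] = (p⁶)·(p³q)·(p⁶)⁻¹·(p³q)⁻¹.
  (p⁶) · (p³q) = p⁹q
  (p⁹q) · (p¹⁴) = p¹⁵q
  (p¹⁵q) · (p³q) = p¹²

Answer: p¹²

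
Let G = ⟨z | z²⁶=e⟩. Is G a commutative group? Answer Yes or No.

G has a single generator, so G is cyclic and hence abelian.

Answer: Yes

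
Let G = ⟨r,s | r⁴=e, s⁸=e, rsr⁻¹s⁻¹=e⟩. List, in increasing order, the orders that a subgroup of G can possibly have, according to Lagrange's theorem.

|G| = 32 = 2⁵. By Lagrange's theorem the order of any subgroup divides 32; the divisors of 32 are 1, 2, 4, 8, 16, 32.

Answer: 1, 2, 4, 8, 16, 32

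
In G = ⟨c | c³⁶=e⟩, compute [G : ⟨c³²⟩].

First find ord(c³²) by computing successive powers:
  (c³²)¹ = c³², (c³²)² = c²⁸, (c³²)³ = c²⁴, (c³²)⁴ = c²⁰, (c³²)⁵ = c¹⁶, (c³²)⁶ = c¹², (c³²)⁷ = c⁸, (c³²)⁸ = c⁴, (c³²)⁹ = e.
So |⟨c³²⟩| = ord(c³²) = 9. With |G| = 36, by Lagrange [G : ⟨c³²⟩] = 36/9 = 4.

Answer: 4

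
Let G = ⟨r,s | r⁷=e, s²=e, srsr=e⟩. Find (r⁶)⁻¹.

The order of (r⁶) is 7 (smallest k with (r⁶)ᵏ = e), so (r⁶)⁻¹ = (r⁶)⁶ = r.
Check: (r⁶) · r → (r⁶) · r = e, giving e as required.

Answer: r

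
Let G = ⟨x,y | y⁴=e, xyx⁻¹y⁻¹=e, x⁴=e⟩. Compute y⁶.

Compute successive powers of y, reducing at each step:
  y²: y · y = y²
  y³: (y²) · y = y³
  y⁴: (y³) · y = e
  y⁵: e · y = y
  y⁶: y · y = y²

Answer: y²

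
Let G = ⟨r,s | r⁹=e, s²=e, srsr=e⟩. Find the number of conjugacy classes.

The conjugacy classes (representative and size) are:
  [e] (size 1), [r⁸] (size 2), [r⁷] (size 2), [r⁶] (size 2), [r⁵] (size 2), [r⁴s] (size 9).
Class equation: 1 + 2 + 2 + 2 + 2 + 9 = 18 = |G|. So G has 6 conjugacy classes.

Answer: 6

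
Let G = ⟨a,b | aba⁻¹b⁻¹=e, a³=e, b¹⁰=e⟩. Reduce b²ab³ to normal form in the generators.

Multiply left to right, reducing at each step:
  (b²) · a = ab²
  (ab²) · b³ = ab⁵

Answer: ab⁵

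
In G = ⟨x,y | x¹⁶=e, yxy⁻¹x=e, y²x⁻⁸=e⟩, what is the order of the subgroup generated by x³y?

|⟨x³y⟩| equals the order of x³y. Compute successive powers until reaching e:
  (x³y)¹ = x³y, (x³y)² = x⁸, (x³y)³ = x³y⁻¹, (x³y)⁴ = e.
The smallest positive k with (x³y)ᵏ = e is 4, so |⟨x³y⟩| = 4.

Answer: 4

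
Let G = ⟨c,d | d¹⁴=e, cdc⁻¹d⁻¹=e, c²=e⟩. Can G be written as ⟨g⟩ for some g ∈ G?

|G| = 28, but the maximum element order in G is 14 < 28. No single element generates all of G, so G is not cyclic.

Answer: No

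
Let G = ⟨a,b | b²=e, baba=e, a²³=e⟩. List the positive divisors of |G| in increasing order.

|G| = 46 = 2 · 23. By Lagrange's theorem the order of any subgroup divides 46; the divisors of 46 are 1, 2, 23, 46.

Answer: 1, 2, 23, 46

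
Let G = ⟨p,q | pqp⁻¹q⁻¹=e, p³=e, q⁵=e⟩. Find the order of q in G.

Compute successive powers until reaching e:
  q¹ = q, q² = q², q³ = q³, q⁴ = q⁴, q⁵ = e.
The smallest positive k with qᵏ = e is 5.

Answer: 5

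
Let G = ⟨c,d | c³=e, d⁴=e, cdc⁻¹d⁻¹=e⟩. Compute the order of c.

Compute successive powers until reaching e:
  c¹ = c, c² = c², c³ = e.
The smallest positive k with cᵏ = e is 3.

Answer: 3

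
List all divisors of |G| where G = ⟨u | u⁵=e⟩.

|G| = 5 = 5. By Lagrange's theorem the order of any subgroup divides 5; the divisors of 5 are 1, 5.

Answer: 1, 5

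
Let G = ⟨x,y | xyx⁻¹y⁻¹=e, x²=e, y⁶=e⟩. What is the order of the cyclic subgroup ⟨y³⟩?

|⟨y³⟩| equals the order of y³. Compute successive powers until reaching e:
  (y³)¹ = y³, (y³)² = e.
The smallest positive k with (y³)ᵏ = e is 2, so |⟨y³⟩| = 2.

Answer: 2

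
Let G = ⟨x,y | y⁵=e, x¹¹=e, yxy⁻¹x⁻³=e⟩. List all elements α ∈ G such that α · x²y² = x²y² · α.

⟨x²y²⟩ ⊆ C_G(x²y²) since powers of x²y² commute with x²y²; so |C_G(x²y²)| ≥ |⟨x²y²⟩| = 5.
By orbit–stabilizer, |C_G(x²y²)| = |G| / |conj. class of x²y²| = 55 / 11 = 5.
The 5 elements commuting with x²y² are {e, xy³, x²y², x⁶y, x⁹y⁴}.

Answer: {e, xy³, x²y², x⁶y, x⁹y⁴}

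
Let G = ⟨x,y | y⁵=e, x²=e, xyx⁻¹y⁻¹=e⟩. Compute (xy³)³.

Compute successive powers of (xy³), reducing at each step:
  (xy³)²: (xy³) · x = y³;   (y³) · y³ = y
  (xy³)³: y · x = xy;   (xy) · y³ = xy⁴

Answer: xy⁴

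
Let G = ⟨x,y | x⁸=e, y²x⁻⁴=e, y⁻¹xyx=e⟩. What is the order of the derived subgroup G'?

G' = [G, G] is generated by all commutators. The generator-pair commutators are: [x, y] = x².
The subgroup they normally generate is {e, x², x⁴, x⁶}, of order 4.
Check: |G/G'| = 16/4 = 4 is the order of the abelianisation.

Answer: 4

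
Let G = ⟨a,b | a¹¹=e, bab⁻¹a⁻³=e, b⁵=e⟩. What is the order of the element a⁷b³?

Compute successive powers until reaching e:
  (a⁷b³)¹ = a⁷b³, (a⁷b³)² = a⁹b, (a⁷b³)³ = a⁸b⁴, (a⁷b³)⁴ = a³b², (a⁷b³)⁵ = e.
The smallest positive k with (a⁷b³)ᵏ = e is 5.

Answer: 5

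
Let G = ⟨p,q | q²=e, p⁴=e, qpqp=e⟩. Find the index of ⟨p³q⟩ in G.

First find ord(p³q) by computing successive powers:
  (p³q)¹ = p³q, (p³q)² = e.
So |⟨p³q⟩| = ord(p³q) = 2. With |G| = 8, by Lagrange [G : ⟨p³q⟩] = 8/2 = 4.

Answer: 4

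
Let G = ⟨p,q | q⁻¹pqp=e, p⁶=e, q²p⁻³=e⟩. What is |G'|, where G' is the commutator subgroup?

G' = [G, G] is generated by all commutators. The generator-pair commutators are: [p, q] = p².
The subgroup they normally generate is {e, p², p⁴}, of order 3.
Check: |G/G'| = 12/3 = 4 is the order of the abelianisation.

Answer: 3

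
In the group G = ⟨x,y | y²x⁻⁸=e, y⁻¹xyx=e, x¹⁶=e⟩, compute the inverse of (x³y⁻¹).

The order of (x³y⁻¹) is 4 (smallest k with (x³y⁻¹)ᵏ = e), so (x³y⁻¹)⁻¹ = (x³y⁻¹)³ = x³y.
Check: (x³y⁻¹) · (x³y) → (x³y⁻¹) · x³ = y⁻¹;   (y⁻¹) · y = e, giving e as required.

Answer: x³y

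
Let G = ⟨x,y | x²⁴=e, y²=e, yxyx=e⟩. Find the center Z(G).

An element z ∈ Z(G) iff z commutes with every generator.
For example x¹² is central: (x¹²)·x = x¹³ = x·(x¹²); (x¹²)·y = x¹²y = y·(x¹²).
Whereas x ∉ Z(G) since x·y = xy ≠ x²³y = y·x.
Checking each of the 48 elements this way gives Z(G) = {e, x¹²}, of order 2.

Answer: {e, x¹²}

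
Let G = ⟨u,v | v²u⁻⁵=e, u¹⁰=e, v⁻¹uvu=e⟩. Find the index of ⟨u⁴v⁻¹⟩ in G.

First find ord(u⁴v⁻¹) by computing successive powers:
  (u⁴v⁻¹)¹ = u⁴v⁻¹, (u⁴v⁻¹)² = u⁵, (u⁴v⁻¹)³ = u⁴v, (u⁴v⁻¹)⁴ = e.
So |⟨u⁴v⁻¹⟩| = ord(u⁴v⁻¹) = 4. With |G| = 20, by Lagrange [G : ⟨u⁴v⁻¹⟩] = 20/4 = 5.

Answer: 5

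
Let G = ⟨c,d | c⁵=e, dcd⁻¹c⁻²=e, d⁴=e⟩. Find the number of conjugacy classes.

The conjugacy classes (representative and size) are:
  [e] (size 1), [c⁴] (size 4), [c²d] (size 5), [d²] (size 5), [c³d³] (size 5).
Class equation: 1 + 4 + 5 + 5 + 5 = 20 = |G|. So G has 5 conjugacy classes.

Answer: 5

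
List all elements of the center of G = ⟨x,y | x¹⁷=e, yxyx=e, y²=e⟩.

An element z ∈ Z(G) iff z commutes with every generator.
For example e is central: e·x = x = x·e; e·y = y = y·e.
Whereas x ∉ Z(G) since x·y = xy ≠ x¹⁶y = y·x.
Checking each of the 34 elements this way gives Z(G) = {e}, of order 1.

Answer: {e}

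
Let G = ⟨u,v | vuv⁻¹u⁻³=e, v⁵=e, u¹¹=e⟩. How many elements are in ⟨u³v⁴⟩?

|⟨u³v⁴⟩| equals the order of u³v⁴. Compute successive powers until reaching e:
  (u³v⁴)¹ = u³v⁴, (u³v⁴)² = u⁴v³, (u³v⁴)³ = u⁸v², (u³v⁴)⁴ = u²v, (u³v⁴)⁵ = e.
The smallest positive k with (u³v⁴)ᵏ = e is 5, so |⟨u³v⁴⟩| = 5.

Answer: 5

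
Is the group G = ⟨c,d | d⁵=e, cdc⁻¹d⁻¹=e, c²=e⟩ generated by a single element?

|G| = 10. The element cd has order 10 (its powers give 10 distinct elements), so ⟨cd⟩ = G and G is cyclic.

Answer: Yes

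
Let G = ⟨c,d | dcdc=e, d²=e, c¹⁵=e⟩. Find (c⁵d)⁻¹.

The order of (c⁵d) is 2 (smallest k with (c⁵d)ᵏ = e), so (c⁵d)⁻¹ = (c⁵d)¹ = c⁵d.
Check: (c⁵d) · (c⁵d) → (c⁵d) · c⁵ = d;   d · d = e, giving e as required.

Answer: c⁵d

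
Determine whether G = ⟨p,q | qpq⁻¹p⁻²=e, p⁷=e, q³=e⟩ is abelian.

p·q = pq but q·p = p²q, so p·q ≠ q·p and G is not abelian.

Answer: No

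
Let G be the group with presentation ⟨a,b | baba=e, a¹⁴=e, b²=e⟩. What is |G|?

Enumerate words in the generators, reducing via the relations: the distinct elements are
  {a, b, e, ab, a², a³, a⁴, a⁵, a⁶, a⁷, a⁸, a⁹, a²b, a³b, a¹², a¹³, a¹¹, a¹⁰, a⁴b, a⁵b, a⁶b, a⁷b, a⁸b, a⁹b, a¹²b, a¹³b, a¹¹b, a¹⁰b}.
No further products give new elements, so |G| = 28.

Answer: 28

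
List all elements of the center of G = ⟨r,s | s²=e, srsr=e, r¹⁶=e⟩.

An element z ∈ Z(G) iff z commutes with every generator.
For example r⁸ is central: (r⁸)·r = r⁹ = r·(r⁸); (r⁸)·s = r⁸s = s·(r⁸).
Whereas r ∉ Z(G) since r·s = rs ≠ r¹⁵s = s·r.
Checking each of the 32 elements this way gives Z(G) = {e, r⁸}, of order 2.

Answer: {e, r⁸}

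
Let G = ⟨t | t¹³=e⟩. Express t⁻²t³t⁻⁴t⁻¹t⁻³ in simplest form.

Multiply left to right, reducing at each step:
  (t¹¹) · t³ = t
  t · t⁻⁴ = t¹⁰
  (t¹⁰) · t⁻¹ = t⁹
  (t⁹) · t⁻³ = t⁶

Answer: t⁶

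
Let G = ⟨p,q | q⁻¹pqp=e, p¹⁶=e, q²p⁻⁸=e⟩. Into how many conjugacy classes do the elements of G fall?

The conjugacy classes (representative and size) are:
  [e] (size 1), [p] (size 2), [p¹⁴] (size 2), [p³] (size 2), [p¹²] (size 2), [p⁵] (size 2), [p¹⁰] (size 2), [p⁷] (size 2), [p⁸] (size 1), [p⁶q] (size 8), [p³q⁻¹] (size 8).
Class equation: 1 + 2 + 2 + 2 + 2 + 2 + 2 + 2 + 1 + 8 + 8 = 32 = |G|. So G has 11 conjugacy classes.

Answer: 11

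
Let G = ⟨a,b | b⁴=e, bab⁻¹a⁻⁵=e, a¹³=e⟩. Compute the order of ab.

Compute successive powers until reaching e:
  (ab)¹ = ab, (ab)² = a⁶b², (ab)³ = a⁵b³, (ab)⁴ = e.
The smallest positive k with (ab)ᵏ = e is 4.

Answer: 4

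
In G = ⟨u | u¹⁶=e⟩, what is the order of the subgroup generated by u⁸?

|⟨u⁸⟩| equals the order of u⁸. Compute successive powers until reaching e:
  (u⁸)¹ = u⁸, (u⁸)² = e.
The smallest positive k with (u⁸)ᵏ = e is 2, so |⟨u⁸⟩| = 2.

Answer: 2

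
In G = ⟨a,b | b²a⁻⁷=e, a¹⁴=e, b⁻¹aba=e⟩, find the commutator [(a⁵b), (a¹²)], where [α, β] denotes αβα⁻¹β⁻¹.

[(a⁵b), (a¹²)] = (a⁵b)·(a¹²)·(a⁵b)⁻¹·(a¹²)⁻¹.
  (a⁵b) · (a¹²) = b⁻¹
  (b⁻¹) · (a⁵b⁻¹) = a²
  (a²) · (a²) = a⁴

Answer: a⁴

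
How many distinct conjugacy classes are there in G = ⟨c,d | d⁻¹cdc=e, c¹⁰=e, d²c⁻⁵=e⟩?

The conjugacy classes (representative and size) are:
  [e] (size 1), [c] (size 2), [c⁸] (size 2), [c⁷] (size 2), [c⁴] (size 2), [c⁵] (size 1), [c⁴d] (size 5), [c²d⁻¹] (size 5).
Class equation: 1 + 2 + 2 + 2 + 2 + 1 + 5 + 5 = 20 = |G|. So G has 8 conjugacy classes.

Answer: 8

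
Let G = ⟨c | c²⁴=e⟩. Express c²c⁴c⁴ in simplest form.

Multiply left to right, reducing at each step:
  (c²) · c⁴ = c⁶
  (c⁶) · c⁴ = c¹⁰

Answer: c¹⁰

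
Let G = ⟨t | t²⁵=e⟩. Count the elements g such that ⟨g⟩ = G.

G is cyclic of order 25. An element generates G iff its order is 25, and a cyclic group of order 25 has exactly φ(25) = 20 such elements.

Answer: 20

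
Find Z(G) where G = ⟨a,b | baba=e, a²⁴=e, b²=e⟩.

An element z ∈ Z(G) iff z commutes with every generator.
For example a¹² is central: (a¹²)·a = a¹³ = a·(a¹²); (a¹²)·b = a¹²b = b·(a¹²).
Whereas a ∉ Z(G) since a·b = ab ≠ a²³b = b·a.
Checking each of the 48 elements this way gives Z(G) = {e, a¹²}, of order 2.

Answer: {e, a¹²}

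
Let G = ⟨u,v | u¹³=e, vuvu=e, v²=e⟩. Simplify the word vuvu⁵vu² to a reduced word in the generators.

Multiply left to right, reducing at each step:
  v · u = u¹²v
  (u¹²v) · v = u¹²
  (u¹²) · u⁵ = u⁴
  (u⁴) · v = u⁴v
  (u⁴v) · u² = u²v

Answer: u²v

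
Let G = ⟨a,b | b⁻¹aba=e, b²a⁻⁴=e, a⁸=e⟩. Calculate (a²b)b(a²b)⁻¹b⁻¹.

[(a²b), b] = (a²b)·b·(a²b)⁻¹·b⁻¹.
  (a²b) · b = a⁶
  (a⁶) · (a²b⁻¹) = b⁻¹
  (b⁻¹) · (b⁻¹) = a⁴

Answer: a⁴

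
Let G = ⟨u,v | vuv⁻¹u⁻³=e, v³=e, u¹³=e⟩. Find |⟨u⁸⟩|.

|⟨u⁸⟩| equals the order of u⁸. Compute successive powers until reaching e:
  (u⁸)¹ = u⁸, (u⁸)² = u³, (u⁸)³ = u¹¹, (u⁸)⁴ = u⁶, (u⁸)⁵ = u, (u⁸)⁶ = u⁹, (u⁸)⁷ = u⁴, (u⁸)⁸ = u¹², (u⁸)⁹ = u⁷, (u⁸)¹⁰ = u², (u⁸)¹¹ = u¹⁰, (u⁸)¹² = u⁵, (u⁸)¹³ = e.
The smallest positive k with (u⁸)ᵏ = e is 13, so |⟨u⁸⟩| = 13.

Answer: 13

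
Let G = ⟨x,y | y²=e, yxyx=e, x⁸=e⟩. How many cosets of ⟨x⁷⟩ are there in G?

First find ord(x⁷) by computing successive powers:
  (x⁷)¹ = x⁷, (x⁷)² = x⁶, (x⁷)³ = x⁵, (x⁷)⁴ = x⁴, (x⁷)⁵ = x³, (x⁷)⁶ = x², (x⁷)⁷ = x, (x⁷)⁸ = e.
So |⟨x⁷⟩| = ord(x⁷) = 8. With |G| = 16, by Lagrange [G : ⟨x⁷⟩] = 16/8 = 2.

Answer: 2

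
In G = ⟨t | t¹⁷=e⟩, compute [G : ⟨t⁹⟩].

First find ord(t⁹) by computing successive powers:
  (t⁹)¹ = t⁹, (t⁹)² = t, (t⁹)³ = t¹⁰, (t⁹)⁴ = t², (t⁹)⁵ = t¹¹, (t⁹)⁶ = t³, (t⁹)⁷ = t¹², (t⁹)⁸ = t⁴, (t⁹)⁹ = t¹³, (t⁹)¹⁰ = t⁵, (t⁹)¹¹ = t¹⁴, (t⁹)¹² = t⁶, (t⁹)¹³ = t¹⁵, (t⁹)¹⁴ = t⁷, (t⁹)¹⁵ = t¹⁶, (t⁹)¹⁶ = t⁸, (t⁹)¹⁷ = e.
So |⟨t⁹⟩| = ord(t⁹) = 17. With |G| = 17, by Lagrange [G : ⟨t⁹⟩] = 17/17 = 1.

Answer: 1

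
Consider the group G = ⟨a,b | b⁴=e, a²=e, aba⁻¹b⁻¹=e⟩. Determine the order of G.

Enumerate words in the generators, reducing via the relations: the distinct elements are
  {a, b, e, ab, b², b³, ab², ab³}.
No further products give new elements, so |G| = 8.

Answer: 8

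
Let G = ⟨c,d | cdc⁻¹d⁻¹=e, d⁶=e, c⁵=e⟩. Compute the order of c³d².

Compute successive powers until reaching e:
  (c³d²)¹ = c³d², (c³d²)² = cd⁴, (c³d²)³ = c⁴, (c³d²)⁴ = c²d², (c³d²)⁵ = d⁴, (c³d²)⁶ = c³, (c³d²)⁷ = cd², (c³d²)⁸ = c⁴d⁴, (c³d²)⁹ = c², (c³d²)¹⁰ = d², (c³d²)¹¹ = c³d⁴, (c³d²)¹² = c, (c³d²)¹³ = c⁴d², (c³d²)¹⁴ = c²d⁴, (c³d²)¹⁵ = e.
The smallest positive k with (c³d²)ᵏ = e is 15.

Answer: 15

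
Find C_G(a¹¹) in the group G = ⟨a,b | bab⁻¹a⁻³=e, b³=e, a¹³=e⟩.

⟨a¹¹⟩ ⊆ C_G(a¹¹) since powers of a¹¹ commute with a¹¹; so |C_G(a¹¹)| ≥ |⟨a¹¹⟩| = 13.
By orbit–stabilizer, |C_G(a¹¹)| = |G| / |conj. class of a¹¹| = 39 / 3 = 13.
The 13 elements commuting with a¹¹ are {e, a, a², a³, a⁴, a⁵, a⁶, a⁷, a⁸, a⁹, a¹⁰, a¹¹, a¹²}.

Answer: {e, a, a², a³, a⁴, a⁵, a⁶, a⁷, a⁸, a⁹, a¹⁰, a¹¹, a¹²}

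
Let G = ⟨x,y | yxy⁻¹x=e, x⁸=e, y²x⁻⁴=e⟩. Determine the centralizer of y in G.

⟨y⟩ ⊆ C_G(y) since powers of y commute with y; so |C_G(y)| ≥ |⟨y⟩| = 4.
By orbit–stabilizer, |C_G(y)| = |G| / |conj. class of y| = 16 / 4 = 4.
The 4 elements commuting with y are {e, x⁴, y, y⁻¹}.

Answer: {e, x⁴, y, y⁻¹}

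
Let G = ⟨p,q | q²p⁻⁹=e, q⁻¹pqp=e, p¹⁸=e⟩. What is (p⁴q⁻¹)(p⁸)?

Compute (p⁴q⁻¹) · (p⁸) by multiplying left to right and reducing via the relations at each step:
  (p⁴q⁻¹) · p⁸ = p⁵q

Answer: p⁵q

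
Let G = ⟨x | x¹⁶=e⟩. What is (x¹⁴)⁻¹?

The order of (x¹⁴) is 8 (smallest k with (x¹⁴)ᵏ = e), so (x¹⁴)⁻¹ = (x¹⁴)⁷ = x².
Check: (x¹⁴) · (x²) → (x¹⁴) · x² = e, giving e as required.

Answer: x²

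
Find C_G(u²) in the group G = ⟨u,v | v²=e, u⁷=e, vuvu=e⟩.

⟨u²⟩ ⊆ C_G(u²) since powers of u² commute with u²; so |C_G(u²)| ≥ |⟨u²⟩| = 7.
By orbit–stabilizer, |C_G(u²)| = |G| / |conj. class of u²| = 14 / 2 = 7.
The 7 elements commuting with u² are {e, u, u², u³, u⁴, u⁵, u⁶}.

Answer: {e, u, u², u³, u⁴, u⁵, u⁶}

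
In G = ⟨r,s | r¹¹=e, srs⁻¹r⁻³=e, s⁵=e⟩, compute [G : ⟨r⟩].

First find ord(r) by computing successive powers:
  r¹ = r, r² = r², r³ = r³, r⁴ = r⁴, r⁵ = r⁵, r⁶ = r⁶, r⁷ = r⁷, r⁸ = r⁸, r⁹ = r⁹, r¹⁰ = r¹⁰, r¹¹ = e.
So |⟨r⟩| = ord(r) = 11. With |G| = 55, by Lagrange [G : ⟨r⟩] = 55/11 = 5.

Answer: 5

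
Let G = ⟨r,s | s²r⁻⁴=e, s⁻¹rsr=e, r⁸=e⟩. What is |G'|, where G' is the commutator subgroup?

G' = [G, G] is generated by all commutators. The generator-pair commutators are: [r, s] = r².
The subgroup they normally generate is {e, r², r⁴, r⁶}, of order 4.
Check: |G/G'| = 16/4 = 4 is the order of the abelianisation.

Answer: 4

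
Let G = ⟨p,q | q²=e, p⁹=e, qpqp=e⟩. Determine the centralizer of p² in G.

⟨p²⟩ ⊆ C_G(p²) since powers of p² commute with p²; so |C_G(p²)| ≥ |⟨p²⟩| = 9.
By orbit–stabilizer, |C_G(p²)| = |G| / |conj. class of p²| = 18 / 2 = 9.
The 9 elements commuting with p² are {e, p, p², p³, p⁴, p⁵, p⁶, p⁷, p⁸}.

Answer: {e, p, p², p³, p⁴, p⁵, p⁶, p⁷, p⁸}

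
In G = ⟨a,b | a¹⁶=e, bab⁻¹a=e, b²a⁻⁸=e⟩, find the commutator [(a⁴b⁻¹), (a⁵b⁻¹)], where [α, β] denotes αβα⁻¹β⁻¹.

[(a⁴b⁻¹), (a⁵b⁻¹)] = (a⁴b⁻¹)·(a⁵b⁻¹)·(a⁴b⁻¹)⁻¹·(a⁵b⁻¹)⁻¹.
  (a⁴b⁻¹) · (a⁵b⁻¹) = a⁷
  (a⁷) · (a⁴b) = a³b⁻¹
  (a³b⁻¹) · (a⁵b) = a¹⁴

Answer: a¹⁴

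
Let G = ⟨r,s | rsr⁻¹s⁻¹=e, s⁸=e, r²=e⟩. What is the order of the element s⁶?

Compute successive powers until reaching e:
  (s⁶)¹ = s⁶, (s⁶)² = s⁴, (s⁶)³ = s², (s⁶)⁴ = e.
The smallest positive k with (s⁶)ᵏ = e is 4.

Answer: 4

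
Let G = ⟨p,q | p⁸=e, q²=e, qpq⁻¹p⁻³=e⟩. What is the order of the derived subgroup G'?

G' = [G, G] is generated by all commutators. The generator-pair commutators are: [p, q] = p⁶.
The subgroup they normally generate is {e, p², p⁴, p⁶}, of order 4.
Check: |G/G'| = 16/4 = 4 is the order of the abelianisation.

Answer: 4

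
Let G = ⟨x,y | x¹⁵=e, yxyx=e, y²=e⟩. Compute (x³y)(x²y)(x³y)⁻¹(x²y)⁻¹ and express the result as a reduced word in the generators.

[(x³y), (x²y)] = (x³y)·(x²y)·(x³y)⁻¹·(x²y)⁻¹.
  (x³y) · (x²y) = x
  x · (x³y) = x⁴y
  (x⁴y) · (x²y) = x²

Answer: x²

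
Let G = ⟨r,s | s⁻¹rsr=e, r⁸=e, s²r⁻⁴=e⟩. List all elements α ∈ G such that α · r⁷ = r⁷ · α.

⟨r⁷⟩ ⊆ C_G(r⁷) since powers of r⁷ commute with r⁷; so |C_G(r⁷)| ≥ |⟨r⁷⟩| = 8.
By orbit–stabilizer, |C_G(r⁷)| = |G| / |conj. class of r⁷| = 16 / 2 = 8.
The 8 elements commuting with r⁷ are {e, r, r², r³, r⁴, r⁵, r⁶, r⁷}.

Answer: {e, r, r², r³, r⁴, r⁵, r⁶, r⁷}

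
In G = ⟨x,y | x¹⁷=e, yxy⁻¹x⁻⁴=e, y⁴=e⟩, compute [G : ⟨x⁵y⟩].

First find ord(x⁵y) by computing successive powers:
  (x⁵y)¹ = x⁵y, (x⁵y)² = x⁸y², (x⁵y)³ = x³y³, (x⁵y)⁴ = e.
So |⟨x⁵y⟩| = ord(x⁵y) = 4. With |G| = 68, by Lagrange [G : ⟨x⁵y⟩] = 68/4 = 17.

Answer: 17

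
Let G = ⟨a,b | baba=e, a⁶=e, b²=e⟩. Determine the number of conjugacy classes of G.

The conjugacy classes (representative and size) are:
  [e] (size 1), [a⁵] (size 2), [a⁴] (size 2), [a³] (size 1), [b] (size 3), [a³b] (size 3).
Class equation: 1 + 2 + 2 + 1 + 3 + 3 = 12 = |G|. So G has 6 conjugacy classes.

Answer: 6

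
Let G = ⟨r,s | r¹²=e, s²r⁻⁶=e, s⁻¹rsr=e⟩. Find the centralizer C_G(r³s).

⟨r³s⟩ ⊆ C_G(r³s) since powers of r³s commute with r³s; so |C_G(r³s)| ≥ |⟨r³s⟩| = 4.
By orbit–stabilizer, |C_G(r³s)| = |G| / |conj. class of r³s| = 24 / 6 = 4.
The 4 elements commuting with r³s are {e, r⁶, r³s, r³s⁻¹}.

Answer: {e, r⁶, r³s, r³s⁻¹}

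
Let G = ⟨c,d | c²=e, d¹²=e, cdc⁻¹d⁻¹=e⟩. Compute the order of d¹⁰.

Compute successive powers until reaching e:
  (d¹⁰)¹ = d¹⁰, (d¹⁰)² = d⁸, (d¹⁰)³ = d⁶, (d¹⁰)⁴ = d⁴, (d¹⁰)⁵ = d², (d¹⁰)⁶ = e.
The smallest positive k with (d¹⁰)ᵏ = e is 6.

Answer: 6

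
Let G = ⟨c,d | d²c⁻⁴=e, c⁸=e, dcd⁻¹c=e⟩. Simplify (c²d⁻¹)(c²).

Compute (c²d⁻¹) · (c²) by multiplying left to right and reducing via the relations at each step:
  (c²d⁻¹) · c² = d⁻¹

Answer: d⁻¹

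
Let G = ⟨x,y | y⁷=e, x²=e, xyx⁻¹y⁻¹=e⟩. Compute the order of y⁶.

Compute successive powers until reaching e:
  (y⁶)¹ = y⁶, (y⁶)² = y⁵, (y⁶)³ = y⁴, (y⁶)⁴ = y³, (y⁶)⁵ = y², (y⁶)⁶ = y, (y⁶)⁷ = e.
The smallest positive k with (y⁶)ᵏ = e is 7.

Answer: 7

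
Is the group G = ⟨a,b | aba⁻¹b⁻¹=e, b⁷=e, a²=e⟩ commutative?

Each pair of generators commutes: a·b = ab = b·a. Since the generators pairwise commute, every element of G commutes with every other, so G is abelian.

Answer: Yes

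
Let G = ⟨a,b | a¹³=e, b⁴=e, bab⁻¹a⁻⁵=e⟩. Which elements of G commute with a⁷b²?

⟨a⁷b²⟩ ⊆ C_G(a⁷b²) since powers of a⁷b² commute with a⁷b²; so |C_G(a⁷b²)| ≥ |⟨a⁷b²⟩| = 2.
By orbit–stabilizer, |C_G(a⁷b²)| = |G| / |conj. class of a⁷b²| = 52 / 13 = 4.
The 4 elements commuting with a⁷b² are {e, a⁷b², a¹²b, a⁸b³}.

Answer: {e, a⁷b², a¹²b, a⁸b³}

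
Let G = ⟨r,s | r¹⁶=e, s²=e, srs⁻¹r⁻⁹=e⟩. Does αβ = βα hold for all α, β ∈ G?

r·s = rs but s·r = r⁹s, so r·s ≠ s·r and G is not abelian.

Answer: No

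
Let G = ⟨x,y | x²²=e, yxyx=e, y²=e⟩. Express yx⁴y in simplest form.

Multiply left to right, reducing at each step:
  y · x⁴ = x¹⁸y
  (x¹⁸y) · y = x¹⁸

Answer: x¹⁸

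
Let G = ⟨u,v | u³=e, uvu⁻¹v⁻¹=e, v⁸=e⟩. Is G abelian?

Each pair of generators commutes: u·v = uv = v·u. Since the generators pairwise commute, every element of G commutes with every other, so G is abelian.

Answer: Yes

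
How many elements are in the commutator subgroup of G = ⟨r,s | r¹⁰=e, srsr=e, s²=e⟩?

G' = [G, G] is generated by all commutators. The generator-pair commutators are: [r, s] = r².
The subgroup they normally generate is {e, r², r⁴, r⁶, r⁸}, of order 5.
Check: |G/G'| = 20/5 = 4 is the order of the abelianisation.

Answer: 5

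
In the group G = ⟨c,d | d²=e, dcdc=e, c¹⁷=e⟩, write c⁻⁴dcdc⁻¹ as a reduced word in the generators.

Multiply left to right, reducing at each step:
  (c¹³) · d = c¹³d
  (c¹³d) · c = c¹²d
  (c¹²d) · d = c¹²
  (c¹²) · c⁻¹ = c¹¹

Answer: c¹¹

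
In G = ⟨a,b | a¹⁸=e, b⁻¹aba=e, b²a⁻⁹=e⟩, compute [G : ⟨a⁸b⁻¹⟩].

First find ord(a⁸b⁻¹) by computing successive powers:
  (a⁸b⁻¹)¹ = a⁸b⁻¹, (a⁸b⁻¹)² = a⁹, (a⁸b⁻¹)³ = a⁸b, (a⁸b⁻¹)⁴ = e.
So |⟨a⁸b⁻¹⟩| = ord(a⁸b⁻¹) = 4. With |G| = 36, by Lagrange [G : ⟨a⁸b⁻¹⟩] = 36/4 = 9.

Answer: 9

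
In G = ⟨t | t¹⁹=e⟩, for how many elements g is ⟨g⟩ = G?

G is cyclic of order 19. An element generates G iff its order is 19, and a cyclic group of order 19 has exactly φ(19) = 18 such elements.

Answer: 18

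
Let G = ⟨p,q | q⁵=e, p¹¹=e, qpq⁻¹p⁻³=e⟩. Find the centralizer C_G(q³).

⟨q³⟩ ⊆ C_G(q³) since powers of q³ commute with q³; so |C_G(q³)| ≥ |⟨q³⟩| = 5.
By orbit–stabilizer, |C_G(q³)| = |G| / |conj. class of q³| = 55 / 11 = 5.
The 5 elements commuting with q³ are {e, q, q², q³, q⁴}.

Answer: {e, q, q², q³, q⁴}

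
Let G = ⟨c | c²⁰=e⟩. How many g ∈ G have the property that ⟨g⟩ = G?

G is cyclic of order 20. An element generates G iff its order is 20, and a cyclic group of order 20 has exactly φ(20) = 8 such elements.

Answer: 8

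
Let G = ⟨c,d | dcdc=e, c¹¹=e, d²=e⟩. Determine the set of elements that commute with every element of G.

An element z ∈ Z(G) iff z commutes with every generator.
For example e is central: e·c = c = c·e; e·d = d = d·e.
Whereas c ∉ Z(G) since c·d = cd ≠ c¹⁰d = d·c.
Checking each of the 22 elements this way gives Z(G) = {e}, of order 1.

Answer: {e}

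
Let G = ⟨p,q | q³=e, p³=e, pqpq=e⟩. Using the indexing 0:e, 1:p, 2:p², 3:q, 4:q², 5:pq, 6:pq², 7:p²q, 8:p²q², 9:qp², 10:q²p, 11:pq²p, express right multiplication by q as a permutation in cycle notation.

(0 3 4)(1 5 6)(2 7 8)(9 11 10)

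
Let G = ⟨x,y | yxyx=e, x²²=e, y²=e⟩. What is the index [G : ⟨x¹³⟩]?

First find ord(x¹³) by computing successive powers:
  (x¹³)¹ = x¹³, (x¹³)² = x⁴, (x¹³)³ = x¹⁷, (x¹³)⁴ = x⁸, (x¹³)⁵ = x²¹, (x¹³)⁶ = x¹², (x¹³)⁷ = x³, (x¹³)⁸ = x¹⁶, (x¹³)⁹ = x⁷, (x¹³)¹⁰ = x²⁰, (x¹³)¹¹ = x¹¹, (x¹³)¹² = x², (x¹³)¹³ = x¹⁵, (x¹³)¹⁴ = x⁶, (x¹³)¹⁵ = x¹⁹, (x¹³)¹⁶ = x¹⁰, (x¹³)¹⁷ = x, (x¹³)¹⁸ = x¹⁴, (x¹³)¹⁹ = x⁵, (x¹³)²⁰ = x¹⁸, (x¹³)²¹ = x⁹, (x¹³)²² = e.
So |⟨x¹³⟩| = ord(x¹³) = 22. With |G| = 44, by Lagrange [G : ⟨x¹³⟩] = 44/22 = 2.

Answer: 2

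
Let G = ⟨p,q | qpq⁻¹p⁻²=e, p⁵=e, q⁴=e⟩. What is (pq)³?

Compute successive powers of (pq), reducing at each step:
  (pq)²: (pq) · p = p³q;   (p³q) · q = p³q²
  (pq)³: (p³q²) · p = p²q²;   (p²q²) · q = p²q³

Answer: p²q³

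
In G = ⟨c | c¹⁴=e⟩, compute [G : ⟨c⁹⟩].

First find ord(c⁹) by computing successive powers:
  (c⁹)¹ = c⁹, (c⁹)² = c⁴, (c⁹)³ = c¹³, (c⁹)⁴ = c⁸, (c⁹)⁵ = c³, (c⁹)⁶ = c¹², (c⁹)⁷ = c⁷, (c⁹)⁸ = c², (c⁹)⁹ = c¹¹, (c⁹)¹⁰ = c⁶, (c⁹)¹¹ = c, (c⁹)¹² = c¹⁰, (c⁹)¹³ = c⁵, (c⁹)¹⁴ = e.
So |⟨c⁹⟩| = ord(c⁹) = 14. With |G| = 14, by Lagrange [G : ⟨c⁹⟩] = 14/14 = 1.

Answer: 1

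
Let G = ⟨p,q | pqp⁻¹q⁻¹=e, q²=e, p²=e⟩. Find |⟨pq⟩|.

|⟨pq⟩| equals the order of pq. Compute successive powers until reaching e:
  (pq)¹ = pq, (pq)² = e.
The smallest positive k with (pq)ᵏ = e is 2, so |⟨pq⟩| = 2.

Answer: 2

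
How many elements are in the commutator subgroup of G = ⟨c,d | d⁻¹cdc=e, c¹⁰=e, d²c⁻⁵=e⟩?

G' = [G, G] is generated by all commutators. The generator-pair commutators are: [c, d] = c².
The subgroup they normally generate is {e, c², c⁴, c⁶, c⁸}, of order 5.
Check: |G/G'| = 20/5 = 4 is the order of the abelianisation.

Answer: 5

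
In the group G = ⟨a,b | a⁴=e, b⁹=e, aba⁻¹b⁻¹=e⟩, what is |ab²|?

Compute successive powers until reaching e:
  (ab²)¹ = ab², (ab²)² = a²b⁴, (ab²)³ = a³b⁶, (ab²)⁴ = b⁸, (ab²)⁵ = ab, (ab²)⁶ = a²b³, (ab²)⁷ = a³b⁵, (ab²)⁸ = b⁷, (ab²)⁹ = a, (ab²)¹⁰ = a²b², (ab²)¹¹ = a³b⁴, (ab²)¹² = b⁶, (ab²)¹³ = ab⁸, (ab²)¹⁴ = a²b, (ab²)¹⁵ = a³b³, (ab²)¹⁶ = b⁵, (ab²)¹⁷ = ab⁷, (ab²)¹⁸ = a², (ab²)¹⁹ = a³b², (ab²)²⁰ = b⁴, (ab²)²¹ = ab⁶, (ab²)²² = a²b⁸, (ab²)²³ = a³b, (ab²)²⁴ = b³, (ab²)²⁵ = ab⁵, (ab²)²⁶ = a²b⁷, (ab²)²⁷ = a³, (ab²)²⁸ = b², (ab²)²⁹ = ab⁴, (ab²)³⁰ = a²b⁶, (ab²)³¹ = a³b⁸, (ab²)³² = b, (ab²)³³ = ab³, (ab²)³⁴ = a²b⁵, (ab²)³⁵ = a³b⁷, (ab²)³⁶ = e.
The smallest positive k with (ab²)ᵏ = e is 36.

Answer: 36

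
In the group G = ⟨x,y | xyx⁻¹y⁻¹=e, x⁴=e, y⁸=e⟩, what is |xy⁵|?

Compute successive powers until reaching e:
  (xy⁵)¹ = xy⁵, (xy⁵)² = x²y², (xy⁵)³ = x³y⁷, (xy⁵)⁴ = y⁴, (xy⁵)⁵ = xy, (xy⁵)⁶ = x²y⁶, (xy⁵)⁷ = x³y³, (xy⁵)⁸ = e.
The smallest positive k with (xy⁵)ᵏ = e is 8.

Answer: 8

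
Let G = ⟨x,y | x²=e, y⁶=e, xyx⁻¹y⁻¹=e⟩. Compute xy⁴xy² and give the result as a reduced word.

Multiply left to right, reducing at each step:
  x · y⁴ = xy⁴
  (xy⁴) · x = y⁴
  (y⁴) · y² = e

Answer: e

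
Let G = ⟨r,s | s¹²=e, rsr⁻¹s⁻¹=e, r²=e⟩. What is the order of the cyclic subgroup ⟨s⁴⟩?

|⟨s⁴⟩| equals the order of s⁴. Compute successive powers until reaching e:
  (s⁴)¹ = s⁴, (s⁴)² = s⁸, (s⁴)³ = e.
The smallest positive k with (s⁴)ᵏ = e is 3, so |⟨s⁴⟩| = 3.

Answer: 3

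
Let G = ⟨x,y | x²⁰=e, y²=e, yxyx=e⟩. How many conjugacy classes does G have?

The conjugacy classes (representative and size) are:
  [e] (size 1), [x] (size 2), [x¹⁸] (size 2), [x³] (size 2), [x⁴] (size 2), [x¹⁵] (size 2), [x¹⁴] (size 2), [x⁷] (size 2), [x¹²] (size 2), [x¹¹] (size 2), [x¹⁰] (size 1), [x¹⁸y] (size 10), [x⁵y] (size 10).
Class equation: 1 + 2 + 2 + 2 + 2 + 2 + 2 + 2 + 2 + 2 + 1 + 10 + 10 = 40 = |G|. So G has 13 conjugacy classes.

Answer: 13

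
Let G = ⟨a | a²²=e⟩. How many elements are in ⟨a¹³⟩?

|⟨a¹³⟩| equals the order of a¹³. Compute successive powers until reaching e:
  (a¹³)¹ = a¹³, (a¹³)² = a⁴, (a¹³)³ = a¹⁷, (a¹³)⁴ = a⁸, (a¹³)⁵ = a²¹, (a¹³)⁶ = a¹², (a¹³)⁷ = a³, (a¹³)⁸ = a¹⁶, (a¹³)⁹ = a⁷, (a¹³)¹⁰ = a²⁰, (a¹³)¹¹ = a¹¹, (a¹³)¹² = a², (a¹³)¹³ = a¹⁵, (a¹³)¹⁴ = a⁶, (a¹³)¹⁵ = a¹⁹, (a¹³)¹⁶ = a¹⁰, (a¹³)¹⁷ = a, (a¹³)¹⁸ = a¹⁴, (a¹³)¹⁹ = a⁵, (a¹³)²⁰ = a¹⁸, (a¹³)²¹ = a⁹, (a¹³)²² = e.
The smallest positive k with (a¹³)ᵏ = e is 22, so |⟨a¹³⟩| = 22.

Answer: 22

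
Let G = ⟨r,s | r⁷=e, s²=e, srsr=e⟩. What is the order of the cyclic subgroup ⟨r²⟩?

|⟨r²⟩| equals the order of r². Compute successive powers until reaching e:
  (r²)¹ = r², (r²)² = r⁴, (r²)³ = r⁶, (r²)⁴ = r, (r²)⁵ = r³, (r²)⁶ = r⁵, (r²)⁷ = e.
The smallest positive k with (r²)ᵏ = e is 7, so |⟨r²⟩| = 7.

Answer: 7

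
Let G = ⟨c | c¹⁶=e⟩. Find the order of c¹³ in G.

Compute successive powers until reaching e:
  (c¹³)¹ = c¹³, (c¹³)² = c¹⁰, (c¹³)³ = c⁷, (c¹³)⁴ = c⁴, (c¹³)⁵ = c, (c¹³)⁶ = c¹⁴, (c¹³)⁷ = c¹¹, (c¹³)⁸ = c⁸, (c¹³)⁹ = c⁵, (c¹³)¹⁰ = c², (c¹³)¹¹ = c¹⁵, (c¹³)¹² = c¹², (c¹³)¹³ = c⁹, (c¹³)¹⁴ = c⁶, (c¹³)¹⁵ = c³, (c¹³)¹⁶ = e.
The smallest positive k with (c¹³)ᵏ = e is 16.

Answer: 16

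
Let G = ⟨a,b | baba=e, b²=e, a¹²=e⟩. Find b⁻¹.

The order of b is 2 (smallest k with bᵏ = e), so b⁻¹ = b¹ = b.
Check: b · b → b · b = e, giving e as required.

Answer: b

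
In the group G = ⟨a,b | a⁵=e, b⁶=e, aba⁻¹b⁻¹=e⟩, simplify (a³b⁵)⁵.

Compute successive powers of (a³b⁵), reducing at each step:
  (a³b⁵)²: (a³b⁵) · a³ = ab⁵;   (ab⁵) · b⁵ = ab⁴
  (a³b⁵)³: (ab⁴) · a³ = a⁴b⁴;   (a⁴b⁴) · b⁵ = a⁴b³
  (a³b⁵)⁴: (a⁴b³) · a³ = a²b³;   (a²b³) · b⁵ = a²b²
  (a³b⁵)⁵: (a²b²) · a³ = b²;   (b²) · b⁵ = b

Answer: b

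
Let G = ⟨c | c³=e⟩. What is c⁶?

Compute successive powers of c, reducing at each step:
  c²: c · c = c²
  c³: (c²) · c = e
  c⁴: e · c = c
  c⁵: c · c = c²
  c⁶: (c²) · c = e

Answer: e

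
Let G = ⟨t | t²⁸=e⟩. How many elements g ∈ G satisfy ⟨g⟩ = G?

G is cyclic of order 28. An element generates G iff its order is 28, and a cyclic group of order 28 has exactly φ(28) = 12 such elements.

Answer: 12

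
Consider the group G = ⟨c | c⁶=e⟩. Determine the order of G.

G is generated by a single element, so G is cyclic. The relator gives c⁶ = e and no smaller power is forced to be e, so the 6 powers {c, e, c², c³, c⁴, c⁵} are distinct. Hence |G| = 6.

Answer: 6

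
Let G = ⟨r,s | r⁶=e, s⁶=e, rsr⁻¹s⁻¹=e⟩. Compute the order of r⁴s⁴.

Compute successive powers until reaching e:
  (r⁴s⁴)¹ = r⁴s⁴, (r⁴s⁴)² = r²s², (r⁴s⁴)³ = e.
The smallest positive k with (r⁴s⁴)ᵏ = e is 3.

Answer: 3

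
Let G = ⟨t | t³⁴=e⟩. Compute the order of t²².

Compute successive powers until reaching e:
  (t²²)¹ = t²², (t²²)² = t¹⁰, (t²²)³ = t³², (t²²)⁴ = t²⁰, (t²²)⁵ = t⁸, (t²²)⁶ = t³⁰, (t²²)⁷ = t¹⁸, (t²²)⁸ = t⁶, (t²²)⁹ = t²⁸, (t²²)¹⁰ = t¹⁶, (t²²)¹¹ = t⁴, (t²²)¹² = t²⁶, (t²²)¹³ = t¹⁴, (t²²)¹⁴ = t², (t²²)¹⁵ = t²⁴, (t²²)¹⁶ = t¹², (t²²)¹⁷ = e.
The smallest positive k with (t²²)ᵏ = e is 17.

Answer: 17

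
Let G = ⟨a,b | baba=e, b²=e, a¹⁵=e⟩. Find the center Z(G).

An element z ∈ Z(G) iff z commutes with every generator.
For example e is central: e·a = a = a·e; e·b = b = b·e.
Whereas a ∉ Z(G) since a·b = ab ≠ a¹⁴b = b·a.
Checking each of the 30 elements this way gives Z(G) = {e}, of order 1.

Answer: {e}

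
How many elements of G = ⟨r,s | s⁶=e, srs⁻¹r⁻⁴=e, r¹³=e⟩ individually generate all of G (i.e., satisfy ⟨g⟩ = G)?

⟨g⟩ = G would require ord(g) = |G| = 78, but the maximum element order in G is 13 < 78. So G is not cyclic and no single element generates it: the count is 0.

Answer: 0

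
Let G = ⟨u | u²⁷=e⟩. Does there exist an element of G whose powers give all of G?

|G| = 27. The element u has order 27 (its powers give 27 distinct elements), so ⟨u⟩ = G and G is cyclic.

Answer: Yes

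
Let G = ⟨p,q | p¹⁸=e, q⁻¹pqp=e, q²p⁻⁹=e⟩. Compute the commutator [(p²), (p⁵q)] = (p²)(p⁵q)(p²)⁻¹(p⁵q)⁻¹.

[(p²), (p⁵q)] = (p²)·(p⁵q)·(p²)⁻¹·(p⁵q)⁻¹.
  (p²) · (p⁵q) = p⁷q
  (p⁷q) · (p¹⁶) = q⁻¹
  (q⁻¹) · (p⁵q⁻¹) = p⁴

Answer: p⁴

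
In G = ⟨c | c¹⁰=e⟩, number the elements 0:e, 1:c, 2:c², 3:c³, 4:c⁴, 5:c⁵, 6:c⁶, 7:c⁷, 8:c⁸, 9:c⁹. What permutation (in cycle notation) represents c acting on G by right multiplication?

(0 1 2 3 4 5 6 7 8 9)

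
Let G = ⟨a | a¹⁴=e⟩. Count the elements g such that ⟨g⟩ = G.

G is cyclic of order 14. An element generates G iff its order is 14, and a cyclic group of order 14 has exactly φ(14) = 6 such elements.

Answer: 6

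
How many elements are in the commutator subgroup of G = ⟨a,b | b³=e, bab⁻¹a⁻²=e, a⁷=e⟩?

G' = [G, G] is generated by all commutators. The generator-pair commutators are: [a, b] = a⁶.
The subgroup they normally generate is {e, a, a², a³, a⁴, a⁵, a⁶}, of order 7.
Check: |G/G'| = 21/7 = 3 is the order of the abelianisation.

Answer: 7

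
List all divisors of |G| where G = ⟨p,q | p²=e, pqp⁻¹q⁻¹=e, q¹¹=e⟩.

|G| = 22 = 2 · 11. By Lagrange's theorem the order of any subgroup divides 22; the divisors of 22 are 1, 2, 11, 22.

Answer: 1, 2, 11, 22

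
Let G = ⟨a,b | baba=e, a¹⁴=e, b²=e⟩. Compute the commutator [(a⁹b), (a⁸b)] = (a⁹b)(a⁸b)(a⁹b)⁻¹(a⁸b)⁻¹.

[(a⁹b), (a⁸b)] = (a⁹b)·(a⁸b)·(a⁹b)⁻¹·(a⁸b)⁻¹.
  (a⁹b) · (a⁸b) = a
  a · (a⁹b) = a¹⁰b
  (a¹⁰b) · (a⁸b) = a²

Answer: a²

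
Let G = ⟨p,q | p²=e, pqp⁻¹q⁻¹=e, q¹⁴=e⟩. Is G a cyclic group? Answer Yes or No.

|G| = 28, but the maximum element order in G is 14 < 28. No single element generates all of G, so G is not cyclic.

Answer: No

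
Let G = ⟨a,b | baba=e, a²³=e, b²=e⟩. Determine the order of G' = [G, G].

G' = [G, G] is generated by all commutators. The generator-pair commutators are: [a, b] = a².
The subgroup they normally generate is {e, a, a², a³, a⁴, a⁵, a⁶, a⁷, a⁸, a⁹, a¹⁰, a¹¹, a¹², a¹³, a¹⁴, a¹⁵, a¹⁶, a¹⁷, a¹⁸, a¹⁹, a²⁰, a²¹, a²²}, of order 23.
Check: |G/G'| = 46/23 = 2 is the order of the abelianisation.

Answer: 23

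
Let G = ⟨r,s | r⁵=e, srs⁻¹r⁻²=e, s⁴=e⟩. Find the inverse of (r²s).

The order of (r²s) is 4 (smallest k with (r²s)ᵏ = e), so (r²s)⁻¹ = (r²s)³ = r⁴s³.
Check: (r²s) · (r⁴s³) → (r²s) · r⁴ = s;   s · s³ = e, giving e as required.

Answer: r⁴s³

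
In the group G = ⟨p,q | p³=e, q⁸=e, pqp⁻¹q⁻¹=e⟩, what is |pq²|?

Compute successive powers until reaching e:
  (pq²)¹ = pq², (pq²)² = p²q⁴, (pq²)³ = q⁶, (pq²)⁴ = p, (pq²)⁵ = p²q², (pq²)⁶ = q⁴, (pq²)⁷ = pq⁶, (pq²)⁸ = p², (pq²)⁹ = q², (pq²)¹⁰ = pq⁴, (pq²)¹¹ = p²q⁶, (pq²)¹² = e.
The smallest positive k with (pq²)ᵏ = e is 12.

Answer: 12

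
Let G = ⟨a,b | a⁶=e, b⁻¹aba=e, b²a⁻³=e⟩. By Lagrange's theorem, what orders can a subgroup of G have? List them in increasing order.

|G| = 12 = 2² · 3. By Lagrange's theorem the order of any subgroup divides 12; the divisors of 12 are 1, 2, 3, 4, 6, 12.

Answer: 1, 2, 3, 4, 6, 12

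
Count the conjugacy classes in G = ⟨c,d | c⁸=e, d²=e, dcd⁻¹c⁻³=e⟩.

The conjugacy classes (representative and size) are:
  [e] (size 1), [c³] (size 2), [c²] (size 2), [c⁴] (size 1), [c⁵] (size 2), [c⁴d] (size 4), [cd] (size 4).
Class equation: 1 + 2 + 2 + 1 + 2 + 4 + 4 = 16 = |G|. So G has 7 conjugacy classes.

Answer: 7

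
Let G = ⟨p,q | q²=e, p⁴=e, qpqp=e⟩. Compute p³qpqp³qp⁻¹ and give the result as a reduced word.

Multiply left to right, reducing at each step:
  (p³) · q = p³q
  (p³q) · p = p²q
  (p²q) · q = p²
  (p²) · p³ = p
  p · q = pq
  (pq) · p⁻¹ = p²q

Answer: p²q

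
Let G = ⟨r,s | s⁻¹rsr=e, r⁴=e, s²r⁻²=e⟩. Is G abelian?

r·s = rs but s·r = rs⁻¹, so r·s ≠ s·r and G is not abelian.

Answer: No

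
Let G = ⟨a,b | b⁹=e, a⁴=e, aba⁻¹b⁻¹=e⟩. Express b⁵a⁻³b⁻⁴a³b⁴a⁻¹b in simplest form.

Multiply left to right, reducing at each step:
  (b⁵) · a⁻³ = ab⁵
  (ab⁵) · b⁻⁴ = ab
  (ab) · a³ = b
  b · b⁴ = b⁵
  (b⁵) · a⁻¹ = a³b⁵
  (a³b⁵) · b = a³b⁶

Answer: a³b⁶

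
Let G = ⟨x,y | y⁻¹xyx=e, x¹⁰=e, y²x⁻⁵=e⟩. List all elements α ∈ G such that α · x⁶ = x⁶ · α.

⟨x⁶⟩ ⊆ C_G(x⁶) since powers of x⁶ commute with x⁶; so |C_G(x⁶)| ≥ |⟨x⁶⟩| = 5.
By orbit–stabilizer, |C_G(x⁶)| = |G| / |conj. class of x⁶| = 20 / 2 = 10.
The 10 elements commuting with x⁶ are {e, x, x², x³, x⁴, x⁵, x⁶, x⁷, x⁸, x⁹}.

Answer: {e, x, x², x³, x⁴, x⁵, x⁶, x⁷, x⁸, x⁹}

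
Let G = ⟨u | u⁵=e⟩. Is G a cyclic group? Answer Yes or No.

|G| = 5. The element u has order 5 (its powers give 5 distinct elements), so ⟨u⟩ = G and G is cyclic.

Answer: Yes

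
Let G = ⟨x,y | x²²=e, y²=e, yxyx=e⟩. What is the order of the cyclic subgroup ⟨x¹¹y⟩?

|⟨x¹¹y⟩| equals the order of x¹¹y. Compute successive powers until reaching e:
  (x¹¹y)¹ = x¹¹y, (x¹¹y)² = e.
The smallest positive k with (x¹¹y)ᵏ = e is 2, so |⟨x¹¹y⟩| = 2.

Answer: 2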